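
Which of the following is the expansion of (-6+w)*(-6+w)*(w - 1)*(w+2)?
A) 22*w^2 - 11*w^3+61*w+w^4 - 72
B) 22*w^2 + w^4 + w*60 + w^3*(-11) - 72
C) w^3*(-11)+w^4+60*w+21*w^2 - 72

Expanding (-6+w)*(-6+w)*(w - 1)*(w+2):
= 22*w^2 + w^4 + w*60 + w^3*(-11) - 72
B) 22*w^2 + w^4 + w*60 + w^3*(-11) - 72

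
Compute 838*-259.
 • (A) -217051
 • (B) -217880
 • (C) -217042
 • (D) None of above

838 * -259 = -217042
C) -217042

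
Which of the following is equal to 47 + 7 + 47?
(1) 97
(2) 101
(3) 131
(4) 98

First: 47 + 7 = 54
Then: 54 + 47 = 101
2) 101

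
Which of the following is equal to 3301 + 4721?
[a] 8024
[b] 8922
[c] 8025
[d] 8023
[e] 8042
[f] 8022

3301 + 4721 = 8022
f) 8022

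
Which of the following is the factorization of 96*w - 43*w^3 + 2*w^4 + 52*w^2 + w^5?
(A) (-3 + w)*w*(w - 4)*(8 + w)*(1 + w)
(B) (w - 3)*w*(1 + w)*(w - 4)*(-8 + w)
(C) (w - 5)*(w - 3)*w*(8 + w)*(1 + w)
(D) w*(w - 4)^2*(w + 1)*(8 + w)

We need to factor 96*w - 43*w^3 + 2*w^4 + 52*w^2 + w^5.
The factored form is (-3 + w)*w*(w - 4)*(8 + w)*(1 + w).
A) (-3 + w)*w*(w - 4)*(8 + w)*(1 + w)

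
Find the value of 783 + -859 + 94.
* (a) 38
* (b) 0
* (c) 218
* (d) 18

First: 783 + -859 = -76
Then: -76 + 94 = 18
d) 18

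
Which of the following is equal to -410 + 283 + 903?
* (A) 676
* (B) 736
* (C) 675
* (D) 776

First: -410 + 283 = -127
Then: -127 + 903 = 776
D) 776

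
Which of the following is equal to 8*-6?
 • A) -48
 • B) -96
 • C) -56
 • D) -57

8 * -6 = -48
A) -48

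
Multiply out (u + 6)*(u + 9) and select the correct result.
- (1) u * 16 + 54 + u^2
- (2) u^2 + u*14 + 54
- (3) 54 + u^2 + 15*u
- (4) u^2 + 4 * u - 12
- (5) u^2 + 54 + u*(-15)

Expanding (u + 6)*(u + 9):
= 54 + u^2 + 15*u
3) 54 + u^2 + 15*u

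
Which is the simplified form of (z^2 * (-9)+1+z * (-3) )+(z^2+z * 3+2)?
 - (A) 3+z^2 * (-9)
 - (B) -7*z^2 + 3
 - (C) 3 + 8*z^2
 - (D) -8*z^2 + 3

Adding the polynomials and combining like terms:
(z^2*(-9) + 1 + z*(-3)) + (z^2 + z*3 + 2)
= -8*z^2 + 3
D) -8*z^2 + 3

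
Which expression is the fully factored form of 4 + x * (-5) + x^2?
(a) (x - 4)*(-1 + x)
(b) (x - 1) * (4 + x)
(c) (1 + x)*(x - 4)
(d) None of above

We need to factor 4 + x * (-5) + x^2.
The factored form is (x - 4)*(-1 + x).
a) (x - 4)*(-1 + x)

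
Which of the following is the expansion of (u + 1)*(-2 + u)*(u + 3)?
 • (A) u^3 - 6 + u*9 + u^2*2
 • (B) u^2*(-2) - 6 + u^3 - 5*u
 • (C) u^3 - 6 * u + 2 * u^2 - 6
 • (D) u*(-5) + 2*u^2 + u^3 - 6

Expanding (u + 1)*(-2 + u)*(u + 3):
= u*(-5) + 2*u^2 + u^3 - 6
D) u*(-5) + 2*u^2 + u^3 - 6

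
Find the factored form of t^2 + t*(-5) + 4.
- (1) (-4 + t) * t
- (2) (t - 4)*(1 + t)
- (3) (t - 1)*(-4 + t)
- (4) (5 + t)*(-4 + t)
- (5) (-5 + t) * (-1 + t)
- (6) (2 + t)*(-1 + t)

We need to factor t^2 + t*(-5) + 4.
The factored form is (t - 1)*(-4 + t).
3) (t - 1)*(-4 + t)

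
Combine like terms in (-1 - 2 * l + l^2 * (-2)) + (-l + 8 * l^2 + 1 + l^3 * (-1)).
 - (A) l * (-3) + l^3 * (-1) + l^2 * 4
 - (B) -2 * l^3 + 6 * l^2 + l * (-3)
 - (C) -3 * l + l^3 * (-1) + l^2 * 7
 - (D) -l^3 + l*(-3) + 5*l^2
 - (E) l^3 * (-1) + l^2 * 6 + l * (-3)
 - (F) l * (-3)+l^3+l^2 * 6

Adding the polynomials and combining like terms:
(-1 - 2*l + l^2*(-2)) + (-l + 8*l^2 + 1 + l^3*(-1))
= l^3 * (-1) + l^2 * 6 + l * (-3)
E) l^3 * (-1) + l^2 * 6 + l * (-3)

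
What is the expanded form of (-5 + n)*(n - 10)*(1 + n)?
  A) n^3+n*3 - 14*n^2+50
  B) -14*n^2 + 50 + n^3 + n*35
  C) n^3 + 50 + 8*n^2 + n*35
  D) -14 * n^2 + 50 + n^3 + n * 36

Expanding (-5 + n)*(n - 10)*(1 + n):
= -14*n^2 + 50 + n^3 + n*35
B) -14*n^2 + 50 + n^3 + n*35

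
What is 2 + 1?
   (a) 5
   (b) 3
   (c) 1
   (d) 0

2 + 1 = 3
b) 3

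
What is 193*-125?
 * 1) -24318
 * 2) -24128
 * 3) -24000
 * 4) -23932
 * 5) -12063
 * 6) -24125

193 * -125 = -24125
6) -24125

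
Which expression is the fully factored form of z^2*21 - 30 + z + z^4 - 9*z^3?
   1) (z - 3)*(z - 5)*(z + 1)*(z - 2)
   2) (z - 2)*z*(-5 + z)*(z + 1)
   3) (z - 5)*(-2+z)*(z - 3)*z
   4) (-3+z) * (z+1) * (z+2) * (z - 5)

We need to factor z^2*21 - 30 + z + z^4 - 9*z^3.
The factored form is (z - 3)*(z - 5)*(z + 1)*(z - 2).
1) (z - 3)*(z - 5)*(z + 1)*(z - 2)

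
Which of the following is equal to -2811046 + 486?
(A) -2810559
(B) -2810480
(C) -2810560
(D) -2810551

-2811046 + 486 = -2810560
C) -2810560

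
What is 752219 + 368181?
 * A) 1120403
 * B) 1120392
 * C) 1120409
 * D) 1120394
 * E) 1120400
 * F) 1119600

752219 + 368181 = 1120400
E) 1120400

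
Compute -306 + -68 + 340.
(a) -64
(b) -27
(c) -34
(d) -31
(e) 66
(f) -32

First: -306 + -68 = -374
Then: -374 + 340 = -34
c) -34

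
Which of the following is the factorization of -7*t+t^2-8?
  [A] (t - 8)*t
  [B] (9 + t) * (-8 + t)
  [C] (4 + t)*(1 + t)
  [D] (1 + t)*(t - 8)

We need to factor -7*t+t^2-8.
The factored form is (1 + t)*(t - 8).
D) (1 + t)*(t - 8)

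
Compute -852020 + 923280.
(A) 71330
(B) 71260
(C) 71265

-852020 + 923280 = 71260
B) 71260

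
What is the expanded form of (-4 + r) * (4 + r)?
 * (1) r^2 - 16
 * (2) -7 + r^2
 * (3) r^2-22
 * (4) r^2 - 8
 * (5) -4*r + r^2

Expanding (-4 + r) * (4 + r):
= r^2 - 16
1) r^2 - 16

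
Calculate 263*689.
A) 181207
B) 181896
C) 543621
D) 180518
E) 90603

263 * 689 = 181207
A) 181207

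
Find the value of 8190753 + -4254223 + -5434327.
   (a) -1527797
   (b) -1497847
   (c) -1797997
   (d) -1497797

First: 8190753 + -4254223 = 3936530
Then: 3936530 + -5434327 = -1497797
d) -1497797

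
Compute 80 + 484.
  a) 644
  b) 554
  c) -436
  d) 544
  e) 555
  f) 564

80 + 484 = 564
f) 564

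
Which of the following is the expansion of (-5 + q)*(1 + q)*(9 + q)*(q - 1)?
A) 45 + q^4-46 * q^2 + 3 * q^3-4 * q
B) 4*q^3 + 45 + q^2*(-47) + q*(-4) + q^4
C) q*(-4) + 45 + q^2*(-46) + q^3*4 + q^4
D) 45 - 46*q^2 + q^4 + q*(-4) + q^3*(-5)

Expanding (-5 + q)*(1 + q)*(9 + q)*(q - 1):
= q*(-4) + 45 + q^2*(-46) + q^3*4 + q^4
C) q*(-4) + 45 + q^2*(-46) + q^3*4 + q^4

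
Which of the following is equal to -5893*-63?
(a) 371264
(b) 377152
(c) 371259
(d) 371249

-5893 * -63 = 371259
c) 371259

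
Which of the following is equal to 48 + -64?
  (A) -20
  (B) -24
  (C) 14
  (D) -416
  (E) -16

48 + -64 = -16
E) -16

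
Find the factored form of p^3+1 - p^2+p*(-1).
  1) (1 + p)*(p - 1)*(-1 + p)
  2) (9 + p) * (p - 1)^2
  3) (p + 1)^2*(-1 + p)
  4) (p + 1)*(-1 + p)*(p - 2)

We need to factor p^3+1 - p^2+p*(-1).
The factored form is (1 + p)*(p - 1)*(-1 + p).
1) (1 + p)*(p - 1)*(-1 + p)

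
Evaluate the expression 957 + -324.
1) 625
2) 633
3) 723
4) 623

957 + -324 = 633
2) 633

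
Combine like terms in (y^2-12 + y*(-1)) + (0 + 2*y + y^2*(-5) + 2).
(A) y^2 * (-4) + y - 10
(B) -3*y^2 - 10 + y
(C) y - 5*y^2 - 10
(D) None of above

Adding the polynomials and combining like terms:
(y^2 - 12 + y*(-1)) + (0 + 2*y + y^2*(-5) + 2)
= y^2 * (-4) + y - 10
A) y^2 * (-4) + y - 10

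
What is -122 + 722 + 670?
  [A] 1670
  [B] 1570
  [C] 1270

First: -122 + 722 = 600
Then: 600 + 670 = 1270
C) 1270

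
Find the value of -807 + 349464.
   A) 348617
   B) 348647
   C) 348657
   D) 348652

-807 + 349464 = 348657
C) 348657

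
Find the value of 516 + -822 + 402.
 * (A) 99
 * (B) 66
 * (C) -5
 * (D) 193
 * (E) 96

First: 516 + -822 = -306
Then: -306 + 402 = 96
E) 96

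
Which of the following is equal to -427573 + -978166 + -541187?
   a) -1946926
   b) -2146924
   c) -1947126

First: -427573 + -978166 = -1405739
Then: -1405739 + -541187 = -1946926
a) -1946926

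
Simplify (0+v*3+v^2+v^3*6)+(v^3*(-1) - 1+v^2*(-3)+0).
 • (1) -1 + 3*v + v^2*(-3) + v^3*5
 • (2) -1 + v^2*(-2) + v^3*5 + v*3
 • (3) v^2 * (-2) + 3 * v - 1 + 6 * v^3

Adding the polynomials and combining like terms:
(0 + v*3 + v^2 + v^3*6) + (v^3*(-1) - 1 + v^2*(-3) + 0)
= -1 + v^2*(-2) + v^3*5 + v*3
2) -1 + v^2*(-2) + v^3*5 + v*3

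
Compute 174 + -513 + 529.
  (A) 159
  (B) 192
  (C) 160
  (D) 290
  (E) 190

First: 174 + -513 = -339
Then: -339 + 529 = 190
E) 190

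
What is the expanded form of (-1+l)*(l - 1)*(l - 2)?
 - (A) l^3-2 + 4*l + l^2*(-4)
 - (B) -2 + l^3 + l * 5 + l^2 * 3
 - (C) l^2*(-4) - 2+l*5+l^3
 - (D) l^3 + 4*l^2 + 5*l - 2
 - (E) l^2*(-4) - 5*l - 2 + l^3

Expanding (-1+l)*(l - 1)*(l - 2):
= l^2*(-4) - 2+l*5+l^3
C) l^2*(-4) - 2+l*5+l^3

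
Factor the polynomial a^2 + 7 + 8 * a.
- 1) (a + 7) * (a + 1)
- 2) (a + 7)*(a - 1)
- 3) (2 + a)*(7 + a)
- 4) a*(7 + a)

We need to factor a^2 + 7 + 8 * a.
The factored form is (a + 7) * (a + 1).
1) (a + 7) * (a + 1)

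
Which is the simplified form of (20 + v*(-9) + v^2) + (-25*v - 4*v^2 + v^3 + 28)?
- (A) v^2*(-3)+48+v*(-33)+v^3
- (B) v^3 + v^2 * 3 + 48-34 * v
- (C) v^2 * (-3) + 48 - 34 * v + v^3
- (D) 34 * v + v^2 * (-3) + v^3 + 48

Adding the polynomials and combining like terms:
(20 + v*(-9) + v^2) + (-25*v - 4*v^2 + v^3 + 28)
= v^2 * (-3) + 48 - 34 * v + v^3
C) v^2 * (-3) + 48 - 34 * v + v^3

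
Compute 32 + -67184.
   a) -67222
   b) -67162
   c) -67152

32 + -67184 = -67152
c) -67152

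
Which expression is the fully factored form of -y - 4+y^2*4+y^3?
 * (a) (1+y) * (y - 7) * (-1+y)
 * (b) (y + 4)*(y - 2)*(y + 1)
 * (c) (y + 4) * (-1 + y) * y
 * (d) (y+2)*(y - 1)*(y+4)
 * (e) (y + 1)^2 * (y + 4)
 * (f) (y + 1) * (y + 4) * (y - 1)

We need to factor -y - 4+y^2*4+y^3.
The factored form is (y + 1) * (y + 4) * (y - 1).
f) (y + 1) * (y + 4) * (y - 1)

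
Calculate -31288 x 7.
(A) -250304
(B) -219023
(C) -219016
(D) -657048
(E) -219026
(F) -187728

-31288 * 7 = -219016
C) -219016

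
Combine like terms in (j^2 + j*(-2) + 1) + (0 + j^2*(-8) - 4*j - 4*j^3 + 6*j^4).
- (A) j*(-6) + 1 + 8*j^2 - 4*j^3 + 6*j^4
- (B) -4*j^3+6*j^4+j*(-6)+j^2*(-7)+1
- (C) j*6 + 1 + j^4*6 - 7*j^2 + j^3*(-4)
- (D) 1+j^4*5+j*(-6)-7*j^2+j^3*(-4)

Adding the polynomials and combining like terms:
(j^2 + j*(-2) + 1) + (0 + j^2*(-8) - 4*j - 4*j^3 + 6*j^4)
= -4*j^3+6*j^4+j*(-6)+j^2*(-7)+1
B) -4*j^3+6*j^4+j*(-6)+j^2*(-7)+1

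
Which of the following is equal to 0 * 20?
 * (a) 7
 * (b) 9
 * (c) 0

0 * 20 = 0
c) 0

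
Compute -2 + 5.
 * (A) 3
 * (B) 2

-2 + 5 = 3
A) 3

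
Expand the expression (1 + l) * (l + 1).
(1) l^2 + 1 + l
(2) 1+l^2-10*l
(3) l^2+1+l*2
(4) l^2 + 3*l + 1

Expanding (1 + l) * (l + 1):
= l^2+1+l*2
3) l^2+1+l*2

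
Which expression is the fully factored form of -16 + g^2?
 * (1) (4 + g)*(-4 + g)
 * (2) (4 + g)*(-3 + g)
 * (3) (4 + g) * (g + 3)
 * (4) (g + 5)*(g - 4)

We need to factor -16 + g^2.
The factored form is (4 + g)*(-4 + g).
1) (4 + g)*(-4 + g)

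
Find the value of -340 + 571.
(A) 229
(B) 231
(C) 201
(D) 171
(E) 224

-340 + 571 = 231
B) 231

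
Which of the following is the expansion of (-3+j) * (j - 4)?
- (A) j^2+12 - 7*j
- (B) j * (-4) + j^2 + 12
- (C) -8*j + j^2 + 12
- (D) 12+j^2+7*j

Expanding (-3+j) * (j - 4):
= j^2+12 - 7*j
A) j^2+12 - 7*j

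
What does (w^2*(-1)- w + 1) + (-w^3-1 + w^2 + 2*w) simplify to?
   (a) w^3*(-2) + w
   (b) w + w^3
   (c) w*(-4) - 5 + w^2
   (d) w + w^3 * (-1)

Adding the polynomials and combining like terms:
(w^2*(-1) - w + 1) + (-w^3 - 1 + w^2 + 2*w)
= w + w^3 * (-1)
d) w + w^3 * (-1)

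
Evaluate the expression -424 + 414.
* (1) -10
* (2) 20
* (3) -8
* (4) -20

-424 + 414 = -10
1) -10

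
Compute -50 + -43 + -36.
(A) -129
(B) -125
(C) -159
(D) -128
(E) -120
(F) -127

First: -50 + -43 = -93
Then: -93 + -36 = -129
A) -129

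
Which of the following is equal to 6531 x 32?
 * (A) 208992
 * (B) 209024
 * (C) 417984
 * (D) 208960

6531 * 32 = 208992
A) 208992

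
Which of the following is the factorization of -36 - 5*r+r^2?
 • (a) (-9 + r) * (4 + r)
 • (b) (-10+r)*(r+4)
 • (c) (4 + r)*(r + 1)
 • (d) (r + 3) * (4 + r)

We need to factor -36 - 5*r+r^2.
The factored form is (-9 + r) * (4 + r).
a) (-9 + r) * (4 + r)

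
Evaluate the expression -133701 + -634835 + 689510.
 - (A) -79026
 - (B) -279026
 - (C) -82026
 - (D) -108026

First: -133701 + -634835 = -768536
Then: -768536 + 689510 = -79026
A) -79026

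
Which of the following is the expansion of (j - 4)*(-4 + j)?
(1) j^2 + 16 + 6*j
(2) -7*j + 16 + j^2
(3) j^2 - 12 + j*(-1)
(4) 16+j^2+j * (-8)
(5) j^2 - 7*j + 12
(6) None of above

Expanding (j - 4)*(-4 + j):
= 16+j^2+j * (-8)
4) 16+j^2+j * (-8)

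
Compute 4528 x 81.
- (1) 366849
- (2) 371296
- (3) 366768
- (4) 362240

4528 * 81 = 366768
3) 366768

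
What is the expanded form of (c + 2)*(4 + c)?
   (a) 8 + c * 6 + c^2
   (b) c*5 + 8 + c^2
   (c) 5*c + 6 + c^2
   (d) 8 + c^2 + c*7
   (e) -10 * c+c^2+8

Expanding (c + 2)*(4 + c):
= 8 + c * 6 + c^2
a) 8 + c * 6 + c^2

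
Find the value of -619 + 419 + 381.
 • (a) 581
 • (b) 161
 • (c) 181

First: -619 + 419 = -200
Then: -200 + 381 = 181
c) 181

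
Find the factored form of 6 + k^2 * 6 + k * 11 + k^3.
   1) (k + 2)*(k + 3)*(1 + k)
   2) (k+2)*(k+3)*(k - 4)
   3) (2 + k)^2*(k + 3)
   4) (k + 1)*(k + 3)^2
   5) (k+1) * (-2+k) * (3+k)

We need to factor 6 + k^2 * 6 + k * 11 + k^3.
The factored form is (k + 2)*(k + 3)*(1 + k).
1) (k + 2)*(k + 3)*(1 + k)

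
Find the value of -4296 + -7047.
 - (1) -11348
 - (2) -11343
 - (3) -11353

-4296 + -7047 = -11343
2) -11343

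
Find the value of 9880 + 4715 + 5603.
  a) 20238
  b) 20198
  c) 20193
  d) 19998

First: 9880 + 4715 = 14595
Then: 14595 + 5603 = 20198
b) 20198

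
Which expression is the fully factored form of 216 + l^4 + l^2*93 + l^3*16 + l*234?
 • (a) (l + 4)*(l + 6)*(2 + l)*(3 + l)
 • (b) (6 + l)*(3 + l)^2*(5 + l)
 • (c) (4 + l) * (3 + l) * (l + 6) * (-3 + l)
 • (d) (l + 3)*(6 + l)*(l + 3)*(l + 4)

We need to factor 216 + l^4 + l^2*93 + l^3*16 + l*234.
The factored form is (l + 3)*(6 + l)*(l + 3)*(l + 4).
d) (l + 3)*(6 + l)*(l + 3)*(l + 4)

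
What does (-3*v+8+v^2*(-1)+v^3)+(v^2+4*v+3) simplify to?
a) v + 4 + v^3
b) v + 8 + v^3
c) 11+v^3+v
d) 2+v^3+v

Adding the polynomials and combining like terms:
(-3*v + 8 + v^2*(-1) + v^3) + (v^2 + 4*v + 3)
= 11+v^3+v
c) 11+v^3+v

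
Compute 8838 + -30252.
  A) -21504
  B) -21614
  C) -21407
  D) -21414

8838 + -30252 = -21414
D) -21414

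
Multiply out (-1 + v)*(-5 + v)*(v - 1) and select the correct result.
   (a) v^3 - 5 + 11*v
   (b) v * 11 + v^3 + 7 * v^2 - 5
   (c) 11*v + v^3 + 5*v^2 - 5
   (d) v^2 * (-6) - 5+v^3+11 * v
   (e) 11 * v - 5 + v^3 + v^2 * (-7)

Expanding (-1 + v)*(-5 + v)*(v - 1):
= 11 * v - 5 + v^3 + v^2 * (-7)
e) 11 * v - 5 + v^3 + v^2 * (-7)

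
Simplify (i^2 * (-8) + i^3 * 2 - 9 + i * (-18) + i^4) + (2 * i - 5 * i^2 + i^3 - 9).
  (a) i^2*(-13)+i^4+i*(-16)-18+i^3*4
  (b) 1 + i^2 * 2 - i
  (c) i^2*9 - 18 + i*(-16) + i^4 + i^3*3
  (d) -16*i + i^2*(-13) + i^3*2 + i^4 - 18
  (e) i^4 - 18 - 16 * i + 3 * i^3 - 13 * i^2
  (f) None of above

Adding the polynomials and combining like terms:
(i^2*(-8) + i^3*2 - 9 + i*(-18) + i^4) + (2*i - 5*i^2 + i^3 - 9)
= i^4 - 18 - 16 * i + 3 * i^3 - 13 * i^2
e) i^4 - 18 - 16 * i + 3 * i^3 - 13 * i^2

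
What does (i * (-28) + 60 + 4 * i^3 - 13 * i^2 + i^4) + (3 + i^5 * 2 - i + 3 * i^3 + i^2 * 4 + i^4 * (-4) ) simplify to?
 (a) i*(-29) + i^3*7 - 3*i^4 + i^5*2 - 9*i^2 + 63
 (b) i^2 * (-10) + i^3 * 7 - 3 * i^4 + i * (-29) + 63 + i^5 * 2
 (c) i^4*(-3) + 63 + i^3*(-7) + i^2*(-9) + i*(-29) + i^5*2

Adding the polynomials and combining like terms:
(i*(-28) + 60 + 4*i^3 - 13*i^2 + i^4) + (3 + i^5*2 - i + 3*i^3 + i^2*4 + i^4*(-4))
= i*(-29) + i^3*7 - 3*i^4 + i^5*2 - 9*i^2 + 63
a) i*(-29) + i^3*7 - 3*i^4 + i^5*2 - 9*i^2 + 63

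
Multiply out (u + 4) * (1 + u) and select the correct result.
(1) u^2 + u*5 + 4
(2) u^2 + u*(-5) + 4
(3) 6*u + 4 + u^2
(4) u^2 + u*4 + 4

Expanding (u + 4) * (1 + u):
= u^2 + u*5 + 4
1) u^2 + u*5 + 4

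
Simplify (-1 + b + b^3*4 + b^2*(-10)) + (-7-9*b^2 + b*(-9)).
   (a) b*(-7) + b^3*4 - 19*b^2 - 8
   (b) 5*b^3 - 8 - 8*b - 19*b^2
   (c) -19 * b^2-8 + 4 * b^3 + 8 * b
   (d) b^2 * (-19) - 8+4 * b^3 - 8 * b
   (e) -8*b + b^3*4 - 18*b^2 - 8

Adding the polynomials and combining like terms:
(-1 + b + b^3*4 + b^2*(-10)) + (-7 - 9*b^2 + b*(-9))
= b^2 * (-19) - 8+4 * b^3 - 8 * b
d) b^2 * (-19) - 8+4 * b^3 - 8 * b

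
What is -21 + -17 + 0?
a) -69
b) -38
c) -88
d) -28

First: -21 + -17 = -38
Then: -38 + 0 = -38
b) -38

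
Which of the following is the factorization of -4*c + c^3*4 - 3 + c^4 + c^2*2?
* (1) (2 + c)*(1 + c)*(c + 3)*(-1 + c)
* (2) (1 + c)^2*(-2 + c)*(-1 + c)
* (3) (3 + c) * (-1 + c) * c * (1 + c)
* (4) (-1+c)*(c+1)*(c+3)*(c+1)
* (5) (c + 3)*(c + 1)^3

We need to factor -4*c + c^3*4 - 3 + c^4 + c^2*2.
The factored form is (-1+c)*(c+1)*(c+3)*(c+1).
4) (-1+c)*(c+1)*(c+3)*(c+1)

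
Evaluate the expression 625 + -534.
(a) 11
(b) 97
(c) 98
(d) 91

625 + -534 = 91
d) 91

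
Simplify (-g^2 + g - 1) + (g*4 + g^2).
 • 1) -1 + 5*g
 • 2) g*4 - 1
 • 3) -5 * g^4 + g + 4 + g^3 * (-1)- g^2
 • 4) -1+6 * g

Adding the polynomials and combining like terms:
(-g^2 + g - 1) + (g*4 + g^2)
= -1 + 5*g
1) -1 + 5*g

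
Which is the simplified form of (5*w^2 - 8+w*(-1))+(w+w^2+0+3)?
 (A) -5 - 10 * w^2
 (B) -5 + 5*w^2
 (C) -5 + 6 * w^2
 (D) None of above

Adding the polynomials and combining like terms:
(5*w^2 - 8 + w*(-1)) + (w + w^2 + 0 + 3)
= -5 + 6 * w^2
C) -5 + 6 * w^2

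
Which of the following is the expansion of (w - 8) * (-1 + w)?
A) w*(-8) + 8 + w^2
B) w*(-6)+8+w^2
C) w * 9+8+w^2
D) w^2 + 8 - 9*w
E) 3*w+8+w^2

Expanding (w - 8) * (-1 + w):
= w^2 + 8 - 9*w
D) w^2 + 8 - 9*w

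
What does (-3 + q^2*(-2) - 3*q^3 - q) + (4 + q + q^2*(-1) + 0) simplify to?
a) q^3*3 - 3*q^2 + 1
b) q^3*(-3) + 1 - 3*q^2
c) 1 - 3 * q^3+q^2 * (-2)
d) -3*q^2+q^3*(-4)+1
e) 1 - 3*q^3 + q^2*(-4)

Adding the polynomials and combining like terms:
(-3 + q^2*(-2) - 3*q^3 - q) + (4 + q + q^2*(-1) + 0)
= q^3*(-3) + 1 - 3*q^2
b) q^3*(-3) + 1 - 3*q^2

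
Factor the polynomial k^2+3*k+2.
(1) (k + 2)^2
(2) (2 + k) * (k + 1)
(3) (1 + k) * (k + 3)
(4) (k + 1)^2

We need to factor k^2+3*k+2.
The factored form is (2 + k) * (k + 1).
2) (2 + k) * (k + 1)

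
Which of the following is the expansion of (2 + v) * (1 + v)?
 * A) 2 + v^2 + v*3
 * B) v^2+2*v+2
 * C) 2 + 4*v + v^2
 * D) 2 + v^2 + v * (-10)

Expanding (2 + v) * (1 + v):
= 2 + v^2 + v*3
A) 2 + v^2 + v*3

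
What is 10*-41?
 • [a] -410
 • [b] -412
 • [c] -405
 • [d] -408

10 * -41 = -410
a) -410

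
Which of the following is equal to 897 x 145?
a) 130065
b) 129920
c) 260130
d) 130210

897 * 145 = 130065
a) 130065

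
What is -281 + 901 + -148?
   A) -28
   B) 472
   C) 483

First: -281 + 901 = 620
Then: 620 + -148 = 472
B) 472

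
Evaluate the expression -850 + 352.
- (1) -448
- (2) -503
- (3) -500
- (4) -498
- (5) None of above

-850 + 352 = -498
4) -498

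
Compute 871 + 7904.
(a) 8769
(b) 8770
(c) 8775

871 + 7904 = 8775
c) 8775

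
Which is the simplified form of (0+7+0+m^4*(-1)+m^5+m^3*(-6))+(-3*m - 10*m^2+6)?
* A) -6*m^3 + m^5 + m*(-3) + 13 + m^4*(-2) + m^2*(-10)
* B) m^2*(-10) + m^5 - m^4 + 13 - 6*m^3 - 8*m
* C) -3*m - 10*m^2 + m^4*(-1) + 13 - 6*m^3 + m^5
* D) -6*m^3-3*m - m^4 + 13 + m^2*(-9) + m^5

Adding the polynomials and combining like terms:
(0 + 7 + 0 + m^4*(-1) + m^5 + m^3*(-6)) + (-3*m - 10*m^2 + 6)
= -3*m - 10*m^2 + m^4*(-1) + 13 - 6*m^3 + m^5
C) -3*m - 10*m^2 + m^4*(-1) + 13 - 6*m^3 + m^5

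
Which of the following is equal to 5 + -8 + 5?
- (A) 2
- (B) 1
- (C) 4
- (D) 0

First: 5 + -8 = -3
Then: -3 + 5 = 2
A) 2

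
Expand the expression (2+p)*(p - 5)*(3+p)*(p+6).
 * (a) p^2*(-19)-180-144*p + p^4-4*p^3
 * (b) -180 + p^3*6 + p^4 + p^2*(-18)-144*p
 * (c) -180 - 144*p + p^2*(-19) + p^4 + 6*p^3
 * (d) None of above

Expanding (2+p)*(p - 5)*(3+p)*(p+6):
= -180 - 144*p + p^2*(-19) + p^4 + 6*p^3
c) -180 - 144*p + p^2*(-19) + p^4 + 6*p^3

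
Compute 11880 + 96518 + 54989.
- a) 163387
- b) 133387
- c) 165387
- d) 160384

First: 11880 + 96518 = 108398
Then: 108398 + 54989 = 163387
a) 163387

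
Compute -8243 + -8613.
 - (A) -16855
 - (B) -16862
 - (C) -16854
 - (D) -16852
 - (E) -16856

-8243 + -8613 = -16856
E) -16856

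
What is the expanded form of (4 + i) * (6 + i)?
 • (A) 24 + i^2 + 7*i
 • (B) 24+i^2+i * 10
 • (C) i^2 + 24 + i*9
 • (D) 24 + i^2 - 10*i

Expanding (4 + i) * (6 + i):
= 24+i^2+i * 10
B) 24+i^2+i * 10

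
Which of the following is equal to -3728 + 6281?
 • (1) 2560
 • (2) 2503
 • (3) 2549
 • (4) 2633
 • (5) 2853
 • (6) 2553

-3728 + 6281 = 2553
6) 2553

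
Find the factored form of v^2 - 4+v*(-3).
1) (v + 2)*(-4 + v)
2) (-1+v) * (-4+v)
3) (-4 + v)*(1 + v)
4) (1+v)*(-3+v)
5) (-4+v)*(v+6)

We need to factor v^2 - 4+v*(-3).
The factored form is (-4 + v)*(1 + v).
3) (-4 + v)*(1 + v)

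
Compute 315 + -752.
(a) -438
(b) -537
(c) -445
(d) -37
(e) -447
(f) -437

315 + -752 = -437
f) -437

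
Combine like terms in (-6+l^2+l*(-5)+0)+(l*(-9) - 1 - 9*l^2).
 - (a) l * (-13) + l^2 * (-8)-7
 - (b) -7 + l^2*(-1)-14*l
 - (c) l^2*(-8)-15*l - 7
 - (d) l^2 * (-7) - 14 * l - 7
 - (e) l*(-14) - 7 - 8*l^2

Adding the polynomials and combining like terms:
(-6 + l^2 + l*(-5) + 0) + (l*(-9) - 1 - 9*l^2)
= l*(-14) - 7 - 8*l^2
e) l*(-14) - 7 - 8*l^2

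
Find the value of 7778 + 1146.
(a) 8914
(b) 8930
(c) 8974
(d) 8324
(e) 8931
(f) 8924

7778 + 1146 = 8924
f) 8924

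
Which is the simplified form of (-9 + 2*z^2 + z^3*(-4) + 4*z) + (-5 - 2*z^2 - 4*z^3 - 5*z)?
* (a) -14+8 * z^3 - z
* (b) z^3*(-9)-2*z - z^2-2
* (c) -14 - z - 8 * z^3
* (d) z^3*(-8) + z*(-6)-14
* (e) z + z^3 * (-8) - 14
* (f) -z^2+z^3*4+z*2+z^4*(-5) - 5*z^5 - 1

Adding the polynomials and combining like terms:
(-9 + 2*z^2 + z^3*(-4) + 4*z) + (-5 - 2*z^2 - 4*z^3 - 5*z)
= -14 - z - 8 * z^3
c) -14 - z - 8 * z^3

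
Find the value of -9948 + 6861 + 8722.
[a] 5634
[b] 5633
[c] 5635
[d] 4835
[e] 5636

First: -9948 + 6861 = -3087
Then: -3087 + 8722 = 5635
c) 5635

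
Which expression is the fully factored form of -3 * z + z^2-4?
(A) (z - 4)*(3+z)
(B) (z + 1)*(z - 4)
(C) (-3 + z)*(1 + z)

We need to factor -3 * z + z^2-4.
The factored form is (z + 1)*(z - 4).
B) (z + 1)*(z - 4)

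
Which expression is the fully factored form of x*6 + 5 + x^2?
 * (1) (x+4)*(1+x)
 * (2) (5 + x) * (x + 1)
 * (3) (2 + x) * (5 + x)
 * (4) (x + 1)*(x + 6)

We need to factor x*6 + 5 + x^2.
The factored form is (5 + x) * (x + 1).
2) (5 + x) * (x + 1)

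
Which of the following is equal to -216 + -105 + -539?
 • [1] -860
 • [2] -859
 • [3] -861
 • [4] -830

First: -216 + -105 = -321
Then: -321 + -539 = -860
1) -860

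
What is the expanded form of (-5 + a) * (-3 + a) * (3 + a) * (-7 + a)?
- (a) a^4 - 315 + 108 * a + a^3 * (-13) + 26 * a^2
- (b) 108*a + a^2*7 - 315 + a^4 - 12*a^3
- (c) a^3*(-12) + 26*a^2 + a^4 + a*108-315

Expanding (-5 + a) * (-3 + a) * (3 + a) * (-7 + a):
= a^3*(-12) + 26*a^2 + a^4 + a*108-315
c) a^3*(-12) + 26*a^2 + a^4 + a*108-315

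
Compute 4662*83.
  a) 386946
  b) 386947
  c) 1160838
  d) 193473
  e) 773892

4662 * 83 = 386946
a) 386946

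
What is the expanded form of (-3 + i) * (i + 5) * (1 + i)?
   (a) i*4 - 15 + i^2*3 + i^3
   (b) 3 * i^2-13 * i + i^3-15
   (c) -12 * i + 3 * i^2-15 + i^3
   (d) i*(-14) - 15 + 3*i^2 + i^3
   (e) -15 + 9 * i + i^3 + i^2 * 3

Expanding (-3 + i) * (i + 5) * (1 + i):
= 3 * i^2-13 * i + i^3-15
b) 3 * i^2-13 * i + i^3-15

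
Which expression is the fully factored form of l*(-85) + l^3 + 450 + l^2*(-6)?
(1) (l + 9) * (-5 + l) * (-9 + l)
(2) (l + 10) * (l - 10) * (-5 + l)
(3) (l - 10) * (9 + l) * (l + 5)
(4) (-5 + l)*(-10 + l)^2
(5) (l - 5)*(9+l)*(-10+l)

We need to factor l*(-85) + l^3 + 450 + l^2*(-6).
The factored form is (l - 5)*(9+l)*(-10+l).
5) (l - 5)*(9+l)*(-10+l)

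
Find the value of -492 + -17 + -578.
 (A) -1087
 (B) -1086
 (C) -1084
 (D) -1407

First: -492 + -17 = -509
Then: -509 + -578 = -1087
A) -1087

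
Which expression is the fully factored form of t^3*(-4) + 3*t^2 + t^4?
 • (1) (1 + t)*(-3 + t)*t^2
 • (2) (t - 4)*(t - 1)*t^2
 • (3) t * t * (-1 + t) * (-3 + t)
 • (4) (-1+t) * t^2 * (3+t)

We need to factor t^3*(-4) + 3*t^2 + t^4.
The factored form is t * t * (-1 + t) * (-3 + t).
3) t * t * (-1 + t) * (-3 + t)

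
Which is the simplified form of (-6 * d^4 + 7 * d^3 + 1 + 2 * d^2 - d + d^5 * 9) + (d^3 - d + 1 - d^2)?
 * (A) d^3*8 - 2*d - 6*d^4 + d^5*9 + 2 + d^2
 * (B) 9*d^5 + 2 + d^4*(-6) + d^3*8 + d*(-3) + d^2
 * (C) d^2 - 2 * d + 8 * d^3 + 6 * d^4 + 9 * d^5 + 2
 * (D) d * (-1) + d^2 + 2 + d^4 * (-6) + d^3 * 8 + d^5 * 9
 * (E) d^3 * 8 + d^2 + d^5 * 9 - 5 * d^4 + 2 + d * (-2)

Adding the polynomials and combining like terms:
(-6*d^4 + 7*d^3 + 1 + 2*d^2 - d + d^5*9) + (d^3 - d + 1 - d^2)
= d^3*8 - 2*d - 6*d^4 + d^5*9 + 2 + d^2
A) d^3*8 - 2*d - 6*d^4 + d^5*9 + 2 + d^2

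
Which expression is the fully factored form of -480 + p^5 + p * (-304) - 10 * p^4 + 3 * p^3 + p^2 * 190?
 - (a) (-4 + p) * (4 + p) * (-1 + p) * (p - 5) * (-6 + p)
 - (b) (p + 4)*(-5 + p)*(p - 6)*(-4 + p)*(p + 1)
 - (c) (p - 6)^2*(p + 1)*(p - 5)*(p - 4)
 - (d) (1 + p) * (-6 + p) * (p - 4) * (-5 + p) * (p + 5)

We need to factor -480 + p^5 + p * (-304) - 10 * p^4 + 3 * p^3 + p^2 * 190.
The factored form is (p + 4)*(-5 + p)*(p - 6)*(-4 + p)*(p + 1).
b) (p + 4)*(-5 + p)*(p - 6)*(-4 + p)*(p + 1)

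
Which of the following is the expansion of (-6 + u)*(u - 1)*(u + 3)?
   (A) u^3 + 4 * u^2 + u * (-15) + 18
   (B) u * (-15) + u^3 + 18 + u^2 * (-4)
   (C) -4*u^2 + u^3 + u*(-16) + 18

Expanding (-6 + u)*(u - 1)*(u + 3):
= u * (-15) + u^3 + 18 + u^2 * (-4)
B) u * (-15) + u^3 + 18 + u^2 * (-4)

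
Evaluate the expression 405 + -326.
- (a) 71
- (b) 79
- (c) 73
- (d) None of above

405 + -326 = 79
b) 79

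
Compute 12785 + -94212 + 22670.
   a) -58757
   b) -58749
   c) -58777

First: 12785 + -94212 = -81427
Then: -81427 + 22670 = -58757
a) -58757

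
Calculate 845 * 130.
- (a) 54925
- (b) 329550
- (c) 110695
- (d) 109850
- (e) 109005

845 * 130 = 109850
d) 109850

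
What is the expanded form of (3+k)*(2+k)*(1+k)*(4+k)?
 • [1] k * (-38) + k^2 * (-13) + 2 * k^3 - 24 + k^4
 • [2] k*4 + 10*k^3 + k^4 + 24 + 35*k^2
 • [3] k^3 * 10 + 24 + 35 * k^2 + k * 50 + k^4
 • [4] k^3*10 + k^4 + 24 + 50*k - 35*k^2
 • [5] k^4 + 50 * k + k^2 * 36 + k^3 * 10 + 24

Expanding (3+k)*(2+k)*(1+k)*(4+k):
= k^3 * 10 + 24 + 35 * k^2 + k * 50 + k^4
3) k^3 * 10 + 24 + 35 * k^2 + k * 50 + k^4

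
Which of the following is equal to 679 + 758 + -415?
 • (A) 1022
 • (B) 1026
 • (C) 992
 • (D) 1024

First: 679 + 758 = 1437
Then: 1437 + -415 = 1022
A) 1022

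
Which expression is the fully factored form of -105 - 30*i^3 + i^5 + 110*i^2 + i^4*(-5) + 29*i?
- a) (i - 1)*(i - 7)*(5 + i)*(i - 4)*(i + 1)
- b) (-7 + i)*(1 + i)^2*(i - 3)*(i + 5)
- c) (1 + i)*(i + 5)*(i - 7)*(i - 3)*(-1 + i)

We need to factor -105 - 30*i^3 + i^5 + 110*i^2 + i^4*(-5) + 29*i.
The factored form is (1 + i)*(i + 5)*(i - 7)*(i - 3)*(-1 + i).
c) (1 + i)*(i + 5)*(i - 7)*(i - 3)*(-1 + i)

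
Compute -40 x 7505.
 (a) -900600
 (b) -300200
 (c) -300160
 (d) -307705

-40 * 7505 = -300200
b) -300200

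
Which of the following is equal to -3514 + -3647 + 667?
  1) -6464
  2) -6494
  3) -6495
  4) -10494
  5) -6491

First: -3514 + -3647 = -7161
Then: -7161 + 667 = -6494
2) -6494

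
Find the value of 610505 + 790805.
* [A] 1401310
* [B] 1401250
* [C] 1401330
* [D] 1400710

610505 + 790805 = 1401310
A) 1401310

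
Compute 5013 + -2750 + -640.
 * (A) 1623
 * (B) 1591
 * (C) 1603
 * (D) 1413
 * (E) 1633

First: 5013 + -2750 = 2263
Then: 2263 + -640 = 1623
A) 1623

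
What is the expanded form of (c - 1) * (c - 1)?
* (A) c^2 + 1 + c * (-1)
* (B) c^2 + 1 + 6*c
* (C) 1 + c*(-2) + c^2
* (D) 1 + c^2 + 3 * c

Expanding (c - 1) * (c - 1):
= 1 + c*(-2) + c^2
C) 1 + c*(-2) + c^2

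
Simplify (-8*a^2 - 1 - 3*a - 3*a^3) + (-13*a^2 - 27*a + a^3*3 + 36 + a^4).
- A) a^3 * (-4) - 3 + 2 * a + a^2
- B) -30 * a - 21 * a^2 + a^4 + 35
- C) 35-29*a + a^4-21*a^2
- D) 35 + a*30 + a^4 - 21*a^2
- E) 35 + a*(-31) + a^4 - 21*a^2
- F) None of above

Adding the polynomials and combining like terms:
(-8*a^2 - 1 - 3*a - 3*a^3) + (-13*a^2 - 27*a + a^3*3 + 36 + a^4)
= -30 * a - 21 * a^2 + a^4 + 35
B) -30 * a - 21 * a^2 + a^4 + 35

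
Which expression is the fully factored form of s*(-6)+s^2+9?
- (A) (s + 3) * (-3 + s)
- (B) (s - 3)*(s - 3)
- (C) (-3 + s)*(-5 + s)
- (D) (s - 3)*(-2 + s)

We need to factor s*(-6)+s^2+9.
The factored form is (s - 3)*(s - 3).
B) (s - 3)*(s - 3)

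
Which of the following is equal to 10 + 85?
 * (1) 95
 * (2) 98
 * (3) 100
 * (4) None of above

10 + 85 = 95
1) 95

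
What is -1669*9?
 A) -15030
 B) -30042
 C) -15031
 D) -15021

-1669 * 9 = -15021
D) -15021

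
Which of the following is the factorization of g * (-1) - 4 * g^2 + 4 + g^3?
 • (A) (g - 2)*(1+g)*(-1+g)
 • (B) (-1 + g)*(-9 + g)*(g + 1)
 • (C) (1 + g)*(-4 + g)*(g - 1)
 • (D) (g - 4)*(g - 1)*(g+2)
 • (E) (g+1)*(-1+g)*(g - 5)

We need to factor g * (-1) - 4 * g^2 + 4 + g^3.
The factored form is (1 + g)*(-4 + g)*(g - 1).
C) (1 + g)*(-4 + g)*(g - 1)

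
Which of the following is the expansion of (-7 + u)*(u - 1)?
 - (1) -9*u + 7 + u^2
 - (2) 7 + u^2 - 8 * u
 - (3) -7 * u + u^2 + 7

Expanding (-7 + u)*(u - 1):
= 7 + u^2 - 8 * u
2) 7 + u^2 - 8 * u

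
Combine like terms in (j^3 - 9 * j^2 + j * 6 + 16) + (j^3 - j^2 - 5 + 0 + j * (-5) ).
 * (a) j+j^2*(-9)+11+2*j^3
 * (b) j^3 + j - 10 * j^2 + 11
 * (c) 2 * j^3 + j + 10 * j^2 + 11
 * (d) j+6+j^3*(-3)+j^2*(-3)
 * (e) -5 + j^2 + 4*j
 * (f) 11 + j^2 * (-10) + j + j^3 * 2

Adding the polynomials and combining like terms:
(j^3 - 9*j^2 + j*6 + 16) + (j^3 - j^2 - 5 + 0 + j*(-5))
= 11 + j^2 * (-10) + j + j^3 * 2
f) 11 + j^2 * (-10) + j + j^3 * 2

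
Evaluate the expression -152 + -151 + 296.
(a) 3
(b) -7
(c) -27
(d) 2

First: -152 + -151 = -303
Then: -303 + 296 = -7
b) -7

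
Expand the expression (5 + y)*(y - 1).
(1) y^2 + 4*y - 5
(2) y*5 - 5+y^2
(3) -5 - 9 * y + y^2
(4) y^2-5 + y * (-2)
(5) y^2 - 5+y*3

Expanding (5 + y)*(y - 1):
= y^2 + 4*y - 5
1) y^2 + 4*y - 5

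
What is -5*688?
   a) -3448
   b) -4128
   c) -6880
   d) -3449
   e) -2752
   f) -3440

-5 * 688 = -3440
f) -3440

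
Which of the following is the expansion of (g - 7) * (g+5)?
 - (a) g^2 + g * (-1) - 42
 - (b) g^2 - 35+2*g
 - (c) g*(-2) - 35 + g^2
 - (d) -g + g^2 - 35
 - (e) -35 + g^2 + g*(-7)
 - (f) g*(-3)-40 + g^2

Expanding (g - 7) * (g+5):
= g*(-2) - 35 + g^2
c) g*(-2) - 35 + g^2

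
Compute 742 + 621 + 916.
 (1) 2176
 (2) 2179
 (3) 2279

First: 742 + 621 = 1363
Then: 1363 + 916 = 2279
3) 2279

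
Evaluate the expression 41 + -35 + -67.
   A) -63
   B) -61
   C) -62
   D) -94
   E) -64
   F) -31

First: 41 + -35 = 6
Then: 6 + -67 = -61
B) -61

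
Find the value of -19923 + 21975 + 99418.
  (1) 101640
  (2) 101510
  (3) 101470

First: -19923 + 21975 = 2052
Then: 2052 + 99418 = 101470
3) 101470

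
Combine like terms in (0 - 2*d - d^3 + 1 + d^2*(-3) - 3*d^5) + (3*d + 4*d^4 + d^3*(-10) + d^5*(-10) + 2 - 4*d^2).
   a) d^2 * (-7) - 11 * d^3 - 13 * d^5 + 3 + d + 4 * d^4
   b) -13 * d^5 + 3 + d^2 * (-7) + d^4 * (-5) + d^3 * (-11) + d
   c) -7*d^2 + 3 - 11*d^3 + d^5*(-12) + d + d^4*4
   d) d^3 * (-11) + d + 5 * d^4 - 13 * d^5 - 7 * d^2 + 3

Adding the polynomials and combining like terms:
(0 - 2*d - d^3 + 1 + d^2*(-3) - 3*d^5) + (3*d + 4*d^4 + d^3*(-10) + d^5*(-10) + 2 - 4*d^2)
= d^2 * (-7) - 11 * d^3 - 13 * d^5 + 3 + d + 4 * d^4
a) d^2 * (-7) - 11 * d^3 - 13 * d^5 + 3 + d + 4 * d^4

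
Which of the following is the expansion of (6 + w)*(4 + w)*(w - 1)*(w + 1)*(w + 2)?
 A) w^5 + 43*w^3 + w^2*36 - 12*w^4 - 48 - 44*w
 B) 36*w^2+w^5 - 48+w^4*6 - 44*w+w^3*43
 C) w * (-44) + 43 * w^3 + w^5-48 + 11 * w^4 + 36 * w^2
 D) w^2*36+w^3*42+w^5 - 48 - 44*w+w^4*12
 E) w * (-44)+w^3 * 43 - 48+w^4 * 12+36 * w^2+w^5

Expanding (6 + w)*(4 + w)*(w - 1)*(w + 1)*(w + 2):
= w * (-44)+w^3 * 43 - 48+w^4 * 12+36 * w^2+w^5
E) w * (-44)+w^3 * 43 - 48+w^4 * 12+36 * w^2+w^5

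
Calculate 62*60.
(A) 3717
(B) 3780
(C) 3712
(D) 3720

62 * 60 = 3720
D) 3720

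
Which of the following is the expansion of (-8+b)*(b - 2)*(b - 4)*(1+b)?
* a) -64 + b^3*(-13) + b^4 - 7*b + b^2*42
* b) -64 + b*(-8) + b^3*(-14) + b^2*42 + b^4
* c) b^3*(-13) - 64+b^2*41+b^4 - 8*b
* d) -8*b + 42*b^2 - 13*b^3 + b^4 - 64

Expanding (-8+b)*(b - 2)*(b - 4)*(1+b):
= -8*b + 42*b^2 - 13*b^3 + b^4 - 64
d) -8*b + 42*b^2 - 13*b^3 + b^4 - 64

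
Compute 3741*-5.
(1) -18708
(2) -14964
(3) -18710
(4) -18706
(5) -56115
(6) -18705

3741 * -5 = -18705
6) -18705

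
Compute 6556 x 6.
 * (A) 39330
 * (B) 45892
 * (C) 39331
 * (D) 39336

6556 * 6 = 39336
D) 39336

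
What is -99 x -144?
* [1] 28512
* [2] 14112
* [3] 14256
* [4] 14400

-99 * -144 = 14256
3) 14256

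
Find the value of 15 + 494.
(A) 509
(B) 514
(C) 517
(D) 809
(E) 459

15 + 494 = 509
A) 509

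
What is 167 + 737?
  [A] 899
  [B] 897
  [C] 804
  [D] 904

167 + 737 = 904
D) 904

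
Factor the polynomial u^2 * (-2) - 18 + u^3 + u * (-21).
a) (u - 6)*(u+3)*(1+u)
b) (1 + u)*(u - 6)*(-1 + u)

We need to factor u^2 * (-2) - 18 + u^3 + u * (-21).
The factored form is (u - 6)*(u+3)*(1+u).
a) (u - 6)*(u+3)*(1+u)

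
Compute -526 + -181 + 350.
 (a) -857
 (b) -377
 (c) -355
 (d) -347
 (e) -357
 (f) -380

First: -526 + -181 = -707
Then: -707 + 350 = -357
e) -357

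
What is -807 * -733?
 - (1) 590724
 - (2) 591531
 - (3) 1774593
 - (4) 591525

-807 * -733 = 591531
2) 591531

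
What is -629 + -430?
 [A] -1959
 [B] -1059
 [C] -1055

-629 + -430 = -1059
B) -1059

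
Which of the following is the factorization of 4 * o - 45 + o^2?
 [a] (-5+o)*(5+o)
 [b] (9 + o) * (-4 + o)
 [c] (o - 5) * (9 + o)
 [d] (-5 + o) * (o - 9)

We need to factor 4 * o - 45 + o^2.
The factored form is (o - 5) * (9 + o).
c) (o - 5) * (9 + o)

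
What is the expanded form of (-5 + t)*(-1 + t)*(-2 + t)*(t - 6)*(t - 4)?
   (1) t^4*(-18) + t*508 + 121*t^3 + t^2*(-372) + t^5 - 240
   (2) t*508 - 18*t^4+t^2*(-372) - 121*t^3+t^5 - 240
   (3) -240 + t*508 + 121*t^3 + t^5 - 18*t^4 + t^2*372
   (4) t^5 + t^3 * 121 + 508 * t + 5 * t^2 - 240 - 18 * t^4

Expanding (-5 + t)*(-1 + t)*(-2 + t)*(t - 6)*(t - 4):
= t^4*(-18) + t*508 + 121*t^3 + t^2*(-372) + t^5 - 240
1) t^4*(-18) + t*508 + 121*t^3 + t^2*(-372) + t^5 - 240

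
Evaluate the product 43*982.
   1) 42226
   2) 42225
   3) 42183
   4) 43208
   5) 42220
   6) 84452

43 * 982 = 42226
1) 42226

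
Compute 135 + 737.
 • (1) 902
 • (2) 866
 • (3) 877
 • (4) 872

135 + 737 = 872
4) 872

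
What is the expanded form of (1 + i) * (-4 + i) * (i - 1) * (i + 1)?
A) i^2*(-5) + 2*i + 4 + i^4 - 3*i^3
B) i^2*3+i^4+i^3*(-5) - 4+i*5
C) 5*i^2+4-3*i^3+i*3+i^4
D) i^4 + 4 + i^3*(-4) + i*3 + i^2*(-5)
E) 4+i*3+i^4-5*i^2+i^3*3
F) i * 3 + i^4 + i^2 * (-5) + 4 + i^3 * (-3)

Expanding (1 + i) * (-4 + i) * (i - 1) * (i + 1):
= i * 3 + i^4 + i^2 * (-5) + 4 + i^3 * (-3)
F) i * 3 + i^4 + i^2 * (-5) + 4 + i^3 * (-3)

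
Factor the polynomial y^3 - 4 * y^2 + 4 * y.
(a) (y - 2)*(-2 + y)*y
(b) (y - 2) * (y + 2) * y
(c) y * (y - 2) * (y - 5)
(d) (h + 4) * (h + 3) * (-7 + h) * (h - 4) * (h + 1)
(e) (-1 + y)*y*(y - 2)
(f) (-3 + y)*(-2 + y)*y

We need to factor y^3 - 4 * y^2 + 4 * y.
The factored form is (y - 2)*(-2 + y)*y.
a) (y - 2)*(-2 + y)*y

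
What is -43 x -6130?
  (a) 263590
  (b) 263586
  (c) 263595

-43 * -6130 = 263590
a) 263590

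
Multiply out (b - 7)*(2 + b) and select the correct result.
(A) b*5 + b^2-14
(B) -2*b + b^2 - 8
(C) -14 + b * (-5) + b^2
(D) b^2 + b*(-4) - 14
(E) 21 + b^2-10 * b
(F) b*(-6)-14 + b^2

Expanding (b - 7)*(2 + b):
= -14 + b * (-5) + b^2
C) -14 + b * (-5) + b^2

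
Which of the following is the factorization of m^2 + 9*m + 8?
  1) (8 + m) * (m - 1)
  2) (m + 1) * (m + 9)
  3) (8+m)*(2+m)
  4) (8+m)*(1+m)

We need to factor m^2 + 9*m + 8.
The factored form is (8+m)*(1+m).
4) (8+m)*(1+m)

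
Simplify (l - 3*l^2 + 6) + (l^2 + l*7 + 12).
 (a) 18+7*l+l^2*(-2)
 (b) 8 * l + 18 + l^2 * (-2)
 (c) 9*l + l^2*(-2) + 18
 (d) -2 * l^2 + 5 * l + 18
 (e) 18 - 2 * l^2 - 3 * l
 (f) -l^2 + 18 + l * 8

Adding the polynomials and combining like terms:
(l - 3*l^2 + 6) + (l^2 + l*7 + 12)
= 8 * l + 18 + l^2 * (-2)
b) 8 * l + 18 + l^2 * (-2)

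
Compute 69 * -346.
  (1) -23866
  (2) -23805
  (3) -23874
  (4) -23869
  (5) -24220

69 * -346 = -23874
3) -23874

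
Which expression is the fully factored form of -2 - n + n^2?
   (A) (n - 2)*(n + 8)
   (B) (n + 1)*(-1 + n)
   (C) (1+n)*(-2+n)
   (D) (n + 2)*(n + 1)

We need to factor -2 - n + n^2.
The factored form is (1+n)*(-2+n).
C) (1+n)*(-2+n)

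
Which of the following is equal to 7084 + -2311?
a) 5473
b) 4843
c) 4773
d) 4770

7084 + -2311 = 4773
c) 4773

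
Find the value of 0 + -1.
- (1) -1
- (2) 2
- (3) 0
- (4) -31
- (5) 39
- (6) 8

0 + -1 = -1
1) -1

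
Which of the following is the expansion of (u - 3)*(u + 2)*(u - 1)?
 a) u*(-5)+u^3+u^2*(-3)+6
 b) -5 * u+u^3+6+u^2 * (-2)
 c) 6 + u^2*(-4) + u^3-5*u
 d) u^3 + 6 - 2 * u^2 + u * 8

Expanding (u - 3)*(u + 2)*(u - 1):
= -5 * u+u^3+6+u^2 * (-2)
b) -5 * u+u^3+6+u^2 * (-2)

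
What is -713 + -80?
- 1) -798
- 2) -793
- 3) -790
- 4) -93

-713 + -80 = -793
2) -793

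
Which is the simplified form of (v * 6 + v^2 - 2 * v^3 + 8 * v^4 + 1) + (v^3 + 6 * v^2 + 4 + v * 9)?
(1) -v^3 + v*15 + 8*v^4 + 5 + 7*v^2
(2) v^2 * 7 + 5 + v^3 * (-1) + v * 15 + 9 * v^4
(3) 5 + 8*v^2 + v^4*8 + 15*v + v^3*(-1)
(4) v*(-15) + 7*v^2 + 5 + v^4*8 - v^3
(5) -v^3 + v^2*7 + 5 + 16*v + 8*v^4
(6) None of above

Adding the polynomials and combining like terms:
(v*6 + v^2 - 2*v^3 + 8*v^4 + 1) + (v^3 + 6*v^2 + 4 + v*9)
= -v^3 + v*15 + 8*v^4 + 5 + 7*v^2
1) -v^3 + v*15 + 8*v^4 + 5 + 7*v^2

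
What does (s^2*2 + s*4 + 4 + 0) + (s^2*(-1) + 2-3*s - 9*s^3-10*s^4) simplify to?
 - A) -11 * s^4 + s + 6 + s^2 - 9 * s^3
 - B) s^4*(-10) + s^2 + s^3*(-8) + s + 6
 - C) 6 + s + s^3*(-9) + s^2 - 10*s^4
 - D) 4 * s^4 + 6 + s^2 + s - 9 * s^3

Adding the polynomials and combining like terms:
(s^2*2 + s*4 + 4 + 0) + (s^2*(-1) + 2 - 3*s - 9*s^3 - 10*s^4)
= 6 + s + s^3*(-9) + s^2 - 10*s^4
C) 6 + s + s^3*(-9) + s^2 - 10*s^4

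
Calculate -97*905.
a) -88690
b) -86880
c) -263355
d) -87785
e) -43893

-97 * 905 = -87785
d) -87785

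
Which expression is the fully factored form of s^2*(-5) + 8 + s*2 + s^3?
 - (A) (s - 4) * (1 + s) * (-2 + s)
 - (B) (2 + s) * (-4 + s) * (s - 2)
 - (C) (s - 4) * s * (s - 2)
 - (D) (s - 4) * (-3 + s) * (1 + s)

We need to factor s^2*(-5) + 8 + s*2 + s^3.
The factored form is (s - 4) * (1 + s) * (-2 + s).
A) (s - 4) * (1 + s) * (-2 + s)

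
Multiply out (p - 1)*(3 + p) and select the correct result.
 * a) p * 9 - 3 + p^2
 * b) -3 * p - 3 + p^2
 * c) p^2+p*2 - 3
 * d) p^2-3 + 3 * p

Expanding (p - 1)*(3 + p):
= p^2+p*2 - 3
c) p^2+p*2 - 3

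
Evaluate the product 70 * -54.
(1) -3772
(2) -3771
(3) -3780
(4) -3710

70 * -54 = -3780
3) -3780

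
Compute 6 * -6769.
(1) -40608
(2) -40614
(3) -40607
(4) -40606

6 * -6769 = -40614
2) -40614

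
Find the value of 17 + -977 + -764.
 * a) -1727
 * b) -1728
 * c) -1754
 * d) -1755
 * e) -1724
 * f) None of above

First: 17 + -977 = -960
Then: -960 + -764 = -1724
e) -1724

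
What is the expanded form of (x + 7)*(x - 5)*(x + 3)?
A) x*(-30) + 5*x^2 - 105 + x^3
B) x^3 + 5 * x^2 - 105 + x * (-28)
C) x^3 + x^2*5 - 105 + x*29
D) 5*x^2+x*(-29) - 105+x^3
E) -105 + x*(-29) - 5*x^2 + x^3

Expanding (x + 7)*(x - 5)*(x + 3):
= 5*x^2+x*(-29) - 105+x^3
D) 5*x^2+x*(-29) - 105+x^3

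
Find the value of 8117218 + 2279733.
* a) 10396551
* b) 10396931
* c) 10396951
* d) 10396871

8117218 + 2279733 = 10396951
c) 10396951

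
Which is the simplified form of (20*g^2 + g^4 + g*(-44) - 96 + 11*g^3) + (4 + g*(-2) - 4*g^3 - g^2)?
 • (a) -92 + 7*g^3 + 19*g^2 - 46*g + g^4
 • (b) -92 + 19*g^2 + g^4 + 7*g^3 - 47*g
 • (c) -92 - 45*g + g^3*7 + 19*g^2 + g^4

Adding the polynomials and combining like terms:
(20*g^2 + g^4 + g*(-44) - 96 + 11*g^3) + (4 + g*(-2) - 4*g^3 - g^2)
= -92 + 7*g^3 + 19*g^2 - 46*g + g^4
a) -92 + 7*g^3 + 19*g^2 - 46*g + g^4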